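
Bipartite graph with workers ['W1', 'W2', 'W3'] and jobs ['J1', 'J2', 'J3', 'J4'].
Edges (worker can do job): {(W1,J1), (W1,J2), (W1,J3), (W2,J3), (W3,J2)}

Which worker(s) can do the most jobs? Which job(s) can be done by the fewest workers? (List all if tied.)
Most versatile: W1 (3 jobs); Least covered: J4 (0 workers)

Worker degrees (jobs they can do): W1:3, W2:1, W3:1
Job degrees (workers who can do it): J1:1, J2:2, J3:2, J4:0

Maximum worker degree is 3, achieved by: W1
Minimum job degree is 0, achieved by: J4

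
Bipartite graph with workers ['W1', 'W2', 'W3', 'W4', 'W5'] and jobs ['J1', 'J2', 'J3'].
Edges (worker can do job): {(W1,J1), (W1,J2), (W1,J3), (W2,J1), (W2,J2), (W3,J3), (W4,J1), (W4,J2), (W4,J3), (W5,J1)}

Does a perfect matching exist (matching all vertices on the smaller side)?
Yes, perfect matching exists (size 3)

Perfect matching: {(W3,J3), (W4,J2), (W5,J1)}
All 3 vertices on the smaller side are matched.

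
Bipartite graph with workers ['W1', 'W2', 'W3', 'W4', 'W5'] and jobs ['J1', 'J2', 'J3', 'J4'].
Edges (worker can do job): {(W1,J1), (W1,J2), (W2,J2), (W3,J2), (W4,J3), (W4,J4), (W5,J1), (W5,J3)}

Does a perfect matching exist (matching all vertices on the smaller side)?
Yes, perfect matching exists (size 4)

Perfect matching: {(W1,J1), (W3,J2), (W4,J4), (W5,J3)}
All 4 vertices on the smaller side are matched.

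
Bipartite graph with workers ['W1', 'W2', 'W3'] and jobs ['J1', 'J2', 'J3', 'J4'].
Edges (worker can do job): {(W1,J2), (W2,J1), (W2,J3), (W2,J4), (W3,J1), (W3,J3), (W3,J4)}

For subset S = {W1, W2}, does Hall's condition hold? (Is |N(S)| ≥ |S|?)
Yes: |N(S)| = 4, |S| = 2

Subset S = {W1, W2}
Neighbors N(S) = {J1, J2, J3, J4}

|N(S)| = 4, |S| = 2
Hall's condition: |N(S)| ≥ |S| is satisfied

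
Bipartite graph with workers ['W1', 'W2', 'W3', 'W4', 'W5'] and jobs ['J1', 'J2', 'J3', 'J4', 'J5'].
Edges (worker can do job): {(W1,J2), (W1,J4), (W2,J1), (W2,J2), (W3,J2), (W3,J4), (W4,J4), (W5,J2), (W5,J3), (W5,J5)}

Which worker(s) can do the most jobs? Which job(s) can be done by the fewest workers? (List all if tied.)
Most versatile: W5 (3 jobs); Least covered: J1, J3, J5 (1 workers)

Worker degrees (jobs they can do): W1:2, W2:2, W3:2, W4:1, W5:3
Job degrees (workers who can do it): J1:1, J2:4, J3:1, J4:3, J5:1

Maximum worker degree is 3, achieved by: W5
Minimum job degree is 1, achieved by: J1, J3, J5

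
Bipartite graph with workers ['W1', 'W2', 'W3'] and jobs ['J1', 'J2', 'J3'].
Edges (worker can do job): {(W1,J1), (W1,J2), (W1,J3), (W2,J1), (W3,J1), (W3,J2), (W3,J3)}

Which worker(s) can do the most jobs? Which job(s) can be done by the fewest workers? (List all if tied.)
Most versatile: W1, W3 (3 jobs); Least covered: J2, J3 (2 workers)

Worker degrees (jobs they can do): W1:3, W2:1, W3:3
Job degrees (workers who can do it): J1:3, J2:2, J3:2

Maximum worker degree is 3, achieved by: W1, W3
Minimum job degree is 2, achieved by: J2, J3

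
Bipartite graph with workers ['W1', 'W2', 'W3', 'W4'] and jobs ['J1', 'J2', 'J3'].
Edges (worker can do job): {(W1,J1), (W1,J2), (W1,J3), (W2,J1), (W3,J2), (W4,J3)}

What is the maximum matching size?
Maximum matching size = 3

Maximum matching: {(W1,J1), (W3,J2), (W4,J3)}
Size: 3

This assigns 3 workers to 3 distinct jobs.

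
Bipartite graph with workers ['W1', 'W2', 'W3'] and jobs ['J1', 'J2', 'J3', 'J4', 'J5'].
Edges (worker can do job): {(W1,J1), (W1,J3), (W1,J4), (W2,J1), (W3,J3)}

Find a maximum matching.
Matching: {(W1,J4), (W2,J1), (W3,J3)}

Maximum matching (size 3):
  W1 → J4
  W2 → J1
  W3 → J3

Each worker is assigned to at most one job, and each job to at most one worker.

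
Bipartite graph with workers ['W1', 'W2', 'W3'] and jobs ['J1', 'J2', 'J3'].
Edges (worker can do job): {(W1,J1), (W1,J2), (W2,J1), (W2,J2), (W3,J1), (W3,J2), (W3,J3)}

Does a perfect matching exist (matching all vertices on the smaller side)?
Yes, perfect matching exists (size 3)

Perfect matching: {(W1,J1), (W2,J2), (W3,J3)}
All 3 vertices on the smaller side are matched.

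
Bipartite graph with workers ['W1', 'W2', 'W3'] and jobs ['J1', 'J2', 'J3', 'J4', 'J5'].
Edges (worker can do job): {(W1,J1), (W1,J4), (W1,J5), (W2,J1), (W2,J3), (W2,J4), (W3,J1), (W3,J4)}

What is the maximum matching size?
Maximum matching size = 3

Maximum matching: {(W1,J5), (W2,J3), (W3,J4)}
Size: 3

This assigns 3 workers to 3 distinct jobs.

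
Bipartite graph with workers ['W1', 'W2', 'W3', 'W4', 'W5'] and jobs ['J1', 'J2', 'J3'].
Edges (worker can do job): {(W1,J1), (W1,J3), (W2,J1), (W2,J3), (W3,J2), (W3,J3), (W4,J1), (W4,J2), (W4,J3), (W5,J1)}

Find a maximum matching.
Matching: {(W3,J2), (W4,J3), (W5,J1)}

Maximum matching (size 3):
  W3 → J2
  W4 → J3
  W5 → J1

Each worker is assigned to at most one job, and each job to at most one worker.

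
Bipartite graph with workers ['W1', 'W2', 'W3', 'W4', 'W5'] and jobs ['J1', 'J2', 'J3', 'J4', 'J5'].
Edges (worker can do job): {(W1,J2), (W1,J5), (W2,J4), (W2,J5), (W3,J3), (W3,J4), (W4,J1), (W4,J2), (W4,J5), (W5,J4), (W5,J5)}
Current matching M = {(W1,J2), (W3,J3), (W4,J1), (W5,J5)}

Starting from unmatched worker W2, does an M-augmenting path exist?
Yes: W2 → J4

An M-augmenting path alternates non-matching / matching edges, starting and ending at unmatched vertices.
Path: W2 → J4
(J4 is unmatched in M, so the path is augmenting.)
Flipping edges along this path would increase |M| from 4 to 5.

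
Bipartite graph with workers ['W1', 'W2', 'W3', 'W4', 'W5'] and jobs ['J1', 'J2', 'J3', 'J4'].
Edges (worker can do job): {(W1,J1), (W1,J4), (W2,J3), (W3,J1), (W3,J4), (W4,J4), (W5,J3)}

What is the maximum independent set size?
Maximum independent set = 6

By König's theorem:
- Min vertex cover = Max matching = 3
- Max independent set = Total vertices - Min vertex cover
- Max independent set = 9 - 3 = 6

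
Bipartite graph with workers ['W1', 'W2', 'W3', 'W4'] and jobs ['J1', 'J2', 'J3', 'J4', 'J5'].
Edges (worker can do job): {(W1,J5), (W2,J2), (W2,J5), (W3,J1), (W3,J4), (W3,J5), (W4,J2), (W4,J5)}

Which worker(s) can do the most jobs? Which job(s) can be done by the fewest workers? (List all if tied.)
Most versatile: W3 (3 jobs); Least covered: J3 (0 workers)

Worker degrees (jobs they can do): W1:1, W2:2, W3:3, W4:2
Job degrees (workers who can do it): J1:1, J2:2, J3:0, J4:1, J5:4

Maximum worker degree is 3, achieved by: W3
Minimum job degree is 0, achieved by: J3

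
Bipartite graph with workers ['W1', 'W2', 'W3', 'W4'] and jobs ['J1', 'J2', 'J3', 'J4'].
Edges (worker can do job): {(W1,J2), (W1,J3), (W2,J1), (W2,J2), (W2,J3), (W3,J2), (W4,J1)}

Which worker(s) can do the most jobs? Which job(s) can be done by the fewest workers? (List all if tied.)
Most versatile: W2 (3 jobs); Least covered: J4 (0 workers)

Worker degrees (jobs they can do): W1:2, W2:3, W3:1, W4:1
Job degrees (workers who can do it): J1:2, J2:3, J3:2, J4:0

Maximum worker degree is 3, achieved by: W2
Minimum job degree is 0, achieved by: J4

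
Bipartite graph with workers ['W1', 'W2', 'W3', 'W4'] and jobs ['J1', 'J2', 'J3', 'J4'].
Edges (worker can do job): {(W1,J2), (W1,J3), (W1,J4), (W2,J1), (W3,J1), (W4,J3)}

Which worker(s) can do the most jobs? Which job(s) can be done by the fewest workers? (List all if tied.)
Most versatile: W1 (3 jobs); Least covered: J2, J4 (1 workers)

Worker degrees (jobs they can do): W1:3, W2:1, W3:1, W4:1
Job degrees (workers who can do it): J1:2, J2:1, J3:2, J4:1

Maximum worker degree is 3, achieved by: W1
Minimum job degree is 1, achieved by: J2, J4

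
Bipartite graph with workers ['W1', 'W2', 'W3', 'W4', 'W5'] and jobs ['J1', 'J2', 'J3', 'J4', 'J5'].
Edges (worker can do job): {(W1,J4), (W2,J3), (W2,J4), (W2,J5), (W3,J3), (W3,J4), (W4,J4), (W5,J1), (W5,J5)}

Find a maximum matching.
Matching: {(W2,J5), (W3,J3), (W4,J4), (W5,J1)}

Maximum matching (size 4):
  W2 → J5
  W3 → J3
  W4 → J4
  W5 → J1

Each worker is assigned to at most one job, and each job to at most one worker.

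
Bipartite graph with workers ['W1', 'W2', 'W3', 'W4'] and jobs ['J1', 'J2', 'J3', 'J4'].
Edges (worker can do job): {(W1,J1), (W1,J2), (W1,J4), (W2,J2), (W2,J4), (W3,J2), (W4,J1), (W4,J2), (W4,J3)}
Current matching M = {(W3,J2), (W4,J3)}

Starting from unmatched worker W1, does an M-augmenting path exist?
Yes: W1 → J4

An M-augmenting path alternates non-matching / matching edges, starting and ending at unmatched vertices.
Path: W1 → J4
(J4 is unmatched in M, so the path is augmenting.)
Flipping edges along this path would increase |M| from 2 to 3.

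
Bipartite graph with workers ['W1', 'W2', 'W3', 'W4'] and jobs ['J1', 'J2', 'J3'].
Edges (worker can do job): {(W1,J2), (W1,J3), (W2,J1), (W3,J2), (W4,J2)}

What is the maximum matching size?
Maximum matching size = 3

Maximum matching: {(W1,J3), (W2,J1), (W4,J2)}
Size: 3

This assigns 3 workers to 3 distinct jobs.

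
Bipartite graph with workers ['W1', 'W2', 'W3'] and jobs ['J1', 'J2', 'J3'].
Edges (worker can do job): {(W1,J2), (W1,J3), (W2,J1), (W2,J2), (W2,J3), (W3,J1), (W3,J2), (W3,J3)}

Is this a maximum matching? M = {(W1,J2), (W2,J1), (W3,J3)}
Yes, size 3 is maximum

Proposed matching has size 3.
Maximum matching size for this graph: 3.

This is a maximum matching.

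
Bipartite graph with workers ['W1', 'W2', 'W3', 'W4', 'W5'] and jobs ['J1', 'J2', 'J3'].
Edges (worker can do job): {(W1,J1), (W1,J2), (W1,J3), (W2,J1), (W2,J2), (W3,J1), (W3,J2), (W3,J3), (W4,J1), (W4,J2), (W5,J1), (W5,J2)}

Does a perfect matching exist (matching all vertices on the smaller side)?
Yes, perfect matching exists (size 3)

Perfect matching: {(W1,J3), (W3,J2), (W5,J1)}
All 3 vertices on the smaller side are matched.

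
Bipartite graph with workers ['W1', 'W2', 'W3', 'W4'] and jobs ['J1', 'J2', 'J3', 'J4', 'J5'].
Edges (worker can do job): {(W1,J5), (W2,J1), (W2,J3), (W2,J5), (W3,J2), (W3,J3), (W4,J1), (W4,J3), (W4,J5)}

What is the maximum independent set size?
Maximum independent set = 5

By König's theorem:
- Min vertex cover = Max matching = 4
- Max independent set = Total vertices - Min vertex cover
- Max independent set = 9 - 4 = 5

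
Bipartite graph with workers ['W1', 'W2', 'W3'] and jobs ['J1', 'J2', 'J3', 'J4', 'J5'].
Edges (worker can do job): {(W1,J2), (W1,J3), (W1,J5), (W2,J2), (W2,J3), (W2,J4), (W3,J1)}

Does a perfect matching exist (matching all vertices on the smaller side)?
Yes, perfect matching exists (size 3)

Perfect matching: {(W1,J2), (W2,J3), (W3,J1)}
All 3 vertices on the smaller side are matched.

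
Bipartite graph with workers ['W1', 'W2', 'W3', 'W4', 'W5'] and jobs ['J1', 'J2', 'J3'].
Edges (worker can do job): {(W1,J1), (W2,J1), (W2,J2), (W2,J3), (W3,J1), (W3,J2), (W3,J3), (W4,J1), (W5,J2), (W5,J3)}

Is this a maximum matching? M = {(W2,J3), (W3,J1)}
No, size 2 is not maximum

Proposed matching has size 2.
Maximum matching size for this graph: 3.

This is NOT maximum - can be improved to size 3.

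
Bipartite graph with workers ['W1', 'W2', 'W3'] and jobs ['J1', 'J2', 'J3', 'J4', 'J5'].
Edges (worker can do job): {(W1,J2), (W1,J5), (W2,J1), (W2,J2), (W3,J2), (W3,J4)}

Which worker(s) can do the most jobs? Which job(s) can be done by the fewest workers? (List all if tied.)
Most versatile: W1, W2, W3 (2 jobs); Least covered: J3 (0 workers)

Worker degrees (jobs they can do): W1:2, W2:2, W3:2
Job degrees (workers who can do it): J1:1, J2:3, J3:0, J4:1, J5:1

Maximum worker degree is 2, achieved by: W1, W2, W3
Minimum job degree is 0, achieved by: J3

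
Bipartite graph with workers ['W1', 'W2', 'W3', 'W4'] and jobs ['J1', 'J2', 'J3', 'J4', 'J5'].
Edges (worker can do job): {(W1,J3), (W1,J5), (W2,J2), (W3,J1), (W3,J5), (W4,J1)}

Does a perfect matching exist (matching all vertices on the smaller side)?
Yes, perfect matching exists (size 4)

Perfect matching: {(W1,J3), (W2,J2), (W3,J5), (W4,J1)}
All 4 vertices on the smaller side are matched.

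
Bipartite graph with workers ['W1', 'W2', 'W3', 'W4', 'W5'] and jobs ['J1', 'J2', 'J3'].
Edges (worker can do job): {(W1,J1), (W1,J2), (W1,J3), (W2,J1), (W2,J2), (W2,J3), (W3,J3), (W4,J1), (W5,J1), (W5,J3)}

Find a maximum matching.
Matching: {(W1,J2), (W3,J3), (W5,J1)}

Maximum matching (size 3):
  W1 → J2
  W3 → J3
  W5 → J1

Each worker is assigned to at most one job, and each job to at most one worker.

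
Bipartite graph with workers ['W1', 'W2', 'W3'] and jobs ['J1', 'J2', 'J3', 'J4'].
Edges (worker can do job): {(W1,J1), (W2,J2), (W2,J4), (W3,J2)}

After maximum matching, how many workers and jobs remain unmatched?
Unmatched: 0 workers, 1 jobs

Maximum matching size: 3
Workers: 3 total, 3 matched, 0 unmatched
Jobs: 4 total, 3 matched, 1 unmatched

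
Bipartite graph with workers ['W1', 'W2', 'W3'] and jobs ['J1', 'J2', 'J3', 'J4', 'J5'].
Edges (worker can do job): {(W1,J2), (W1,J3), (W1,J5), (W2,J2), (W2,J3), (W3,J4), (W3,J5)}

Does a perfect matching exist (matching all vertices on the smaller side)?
Yes, perfect matching exists (size 3)

Perfect matching: {(W1,J2), (W2,J3), (W3,J5)}
All 3 vertices on the smaller side are matched.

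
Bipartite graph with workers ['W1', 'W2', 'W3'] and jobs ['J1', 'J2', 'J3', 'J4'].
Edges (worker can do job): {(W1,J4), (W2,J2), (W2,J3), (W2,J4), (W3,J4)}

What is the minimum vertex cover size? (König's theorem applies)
Minimum vertex cover size = 2

By König's theorem: in bipartite graphs,
min vertex cover = max matching = 2

Maximum matching has size 2, so minimum vertex cover also has size 2.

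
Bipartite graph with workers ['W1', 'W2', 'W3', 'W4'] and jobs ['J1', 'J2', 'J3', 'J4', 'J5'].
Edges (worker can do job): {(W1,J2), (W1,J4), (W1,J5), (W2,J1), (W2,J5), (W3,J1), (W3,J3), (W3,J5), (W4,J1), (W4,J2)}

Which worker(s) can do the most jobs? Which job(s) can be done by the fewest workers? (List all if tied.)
Most versatile: W1, W3 (3 jobs); Least covered: J3, J4 (1 workers)

Worker degrees (jobs they can do): W1:3, W2:2, W3:3, W4:2
Job degrees (workers who can do it): J1:3, J2:2, J3:1, J4:1, J5:3

Maximum worker degree is 3, achieved by: W1, W3
Minimum job degree is 1, achieved by: J3, J4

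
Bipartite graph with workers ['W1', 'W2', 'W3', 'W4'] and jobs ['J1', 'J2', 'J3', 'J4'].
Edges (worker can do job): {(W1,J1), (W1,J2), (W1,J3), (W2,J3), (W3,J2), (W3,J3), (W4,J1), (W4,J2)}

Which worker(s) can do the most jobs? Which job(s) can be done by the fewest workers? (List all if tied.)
Most versatile: W1 (3 jobs); Least covered: J4 (0 workers)

Worker degrees (jobs they can do): W1:3, W2:1, W3:2, W4:2
Job degrees (workers who can do it): J1:2, J2:3, J3:3, J4:0

Maximum worker degree is 3, achieved by: W1
Minimum job degree is 0, achieved by: J4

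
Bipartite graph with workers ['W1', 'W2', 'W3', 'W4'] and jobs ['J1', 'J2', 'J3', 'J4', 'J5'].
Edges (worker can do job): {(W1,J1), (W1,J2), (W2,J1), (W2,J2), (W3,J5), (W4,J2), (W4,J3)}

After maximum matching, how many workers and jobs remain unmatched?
Unmatched: 0 workers, 1 jobs

Maximum matching size: 4
Workers: 4 total, 4 matched, 0 unmatched
Jobs: 5 total, 4 matched, 1 unmatched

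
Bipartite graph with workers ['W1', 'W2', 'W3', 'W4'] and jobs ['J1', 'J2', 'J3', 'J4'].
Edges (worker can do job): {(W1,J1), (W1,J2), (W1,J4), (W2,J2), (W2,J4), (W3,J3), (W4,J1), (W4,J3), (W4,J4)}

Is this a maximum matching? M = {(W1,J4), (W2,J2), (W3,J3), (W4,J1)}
Yes, size 4 is maximum

Proposed matching has size 4.
Maximum matching size for this graph: 4.

This is a maximum matching.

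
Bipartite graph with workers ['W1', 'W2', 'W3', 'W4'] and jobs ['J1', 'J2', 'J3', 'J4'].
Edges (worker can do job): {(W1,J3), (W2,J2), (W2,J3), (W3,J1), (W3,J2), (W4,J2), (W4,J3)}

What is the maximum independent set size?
Maximum independent set = 5

By König's theorem:
- Min vertex cover = Max matching = 3
- Max independent set = Total vertices - Min vertex cover
- Max independent set = 8 - 3 = 5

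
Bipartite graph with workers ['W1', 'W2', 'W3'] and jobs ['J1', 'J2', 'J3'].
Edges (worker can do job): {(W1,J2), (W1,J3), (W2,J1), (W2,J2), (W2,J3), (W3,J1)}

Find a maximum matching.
Matching: {(W1,J3), (W2,J2), (W3,J1)}

Maximum matching (size 3):
  W1 → J3
  W2 → J2
  W3 → J1

Each worker is assigned to at most one job, and each job to at most one worker.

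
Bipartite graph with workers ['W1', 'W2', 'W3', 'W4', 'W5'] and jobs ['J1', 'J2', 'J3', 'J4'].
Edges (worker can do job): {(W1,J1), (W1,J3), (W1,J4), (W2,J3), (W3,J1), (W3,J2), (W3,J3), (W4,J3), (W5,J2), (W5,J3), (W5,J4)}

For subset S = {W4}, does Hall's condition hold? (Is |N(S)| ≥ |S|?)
Yes: |N(S)| = 1, |S| = 1

Subset S = {W4}
Neighbors N(S) = {J3}

|N(S)| = 1, |S| = 1
Hall's condition: |N(S)| ≥ |S| is satisfied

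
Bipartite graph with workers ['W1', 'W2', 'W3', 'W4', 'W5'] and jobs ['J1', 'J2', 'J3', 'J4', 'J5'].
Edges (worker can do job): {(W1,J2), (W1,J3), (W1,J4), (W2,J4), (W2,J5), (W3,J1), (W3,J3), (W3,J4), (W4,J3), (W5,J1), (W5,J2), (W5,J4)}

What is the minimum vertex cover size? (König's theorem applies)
Minimum vertex cover size = 5

By König's theorem: in bipartite graphs,
min vertex cover = max matching = 5

Maximum matching has size 5, so minimum vertex cover also has size 5.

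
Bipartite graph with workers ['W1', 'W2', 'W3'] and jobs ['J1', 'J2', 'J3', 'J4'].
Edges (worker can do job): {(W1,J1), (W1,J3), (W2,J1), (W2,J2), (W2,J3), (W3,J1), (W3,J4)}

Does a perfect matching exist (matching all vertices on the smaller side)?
Yes, perfect matching exists (size 3)

Perfect matching: {(W1,J3), (W2,J2), (W3,J1)}
All 3 vertices on the smaller side are matched.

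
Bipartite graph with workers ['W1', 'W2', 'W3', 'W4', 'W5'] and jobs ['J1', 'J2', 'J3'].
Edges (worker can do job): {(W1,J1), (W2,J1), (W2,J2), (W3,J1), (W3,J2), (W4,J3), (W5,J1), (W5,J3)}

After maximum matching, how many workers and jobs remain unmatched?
Unmatched: 2 workers, 0 jobs

Maximum matching size: 3
Workers: 5 total, 3 matched, 2 unmatched
Jobs: 3 total, 3 matched, 0 unmatched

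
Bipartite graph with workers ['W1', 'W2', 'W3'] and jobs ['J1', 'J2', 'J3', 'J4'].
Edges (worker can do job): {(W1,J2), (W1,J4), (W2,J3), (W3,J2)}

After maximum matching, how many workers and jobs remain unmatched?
Unmatched: 0 workers, 1 jobs

Maximum matching size: 3
Workers: 3 total, 3 matched, 0 unmatched
Jobs: 4 total, 3 matched, 1 unmatched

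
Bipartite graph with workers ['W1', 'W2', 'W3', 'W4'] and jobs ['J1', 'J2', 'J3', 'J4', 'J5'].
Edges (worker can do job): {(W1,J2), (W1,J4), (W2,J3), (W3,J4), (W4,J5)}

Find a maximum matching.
Matching: {(W1,J2), (W2,J3), (W3,J4), (W4,J5)}

Maximum matching (size 4):
  W1 → J2
  W2 → J3
  W3 → J4
  W4 → J5

Each worker is assigned to at most one job, and each job to at most one worker.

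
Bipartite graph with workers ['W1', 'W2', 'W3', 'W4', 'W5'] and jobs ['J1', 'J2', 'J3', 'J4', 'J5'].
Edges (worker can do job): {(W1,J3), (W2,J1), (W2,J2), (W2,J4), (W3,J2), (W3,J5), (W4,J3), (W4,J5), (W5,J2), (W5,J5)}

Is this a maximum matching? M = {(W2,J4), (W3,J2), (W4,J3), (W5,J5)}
Yes, size 4 is maximum

Proposed matching has size 4.
Maximum matching size for this graph: 4.

This is a maximum matching.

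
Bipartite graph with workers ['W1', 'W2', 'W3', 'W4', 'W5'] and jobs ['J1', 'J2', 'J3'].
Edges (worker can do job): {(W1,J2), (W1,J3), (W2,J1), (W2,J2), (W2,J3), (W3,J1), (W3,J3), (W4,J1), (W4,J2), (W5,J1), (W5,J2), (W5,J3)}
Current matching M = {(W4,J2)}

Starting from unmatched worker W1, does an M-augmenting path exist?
Yes: W1 → J2 → W4 → J1

An M-augmenting path alternates non-matching / matching edges, starting and ending at unmatched vertices.
Path: W1 → J2 → W4 → J1
(J1 is unmatched in M, so the path is augmenting.)
Flipping edges along this path would increase |M| from 1 to 2.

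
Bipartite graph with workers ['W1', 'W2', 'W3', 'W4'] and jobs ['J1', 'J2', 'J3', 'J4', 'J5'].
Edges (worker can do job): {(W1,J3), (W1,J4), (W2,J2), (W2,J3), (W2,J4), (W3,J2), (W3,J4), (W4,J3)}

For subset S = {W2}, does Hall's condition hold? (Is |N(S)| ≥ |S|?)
Yes: |N(S)| = 3, |S| = 1

Subset S = {W2}
Neighbors N(S) = {J2, J3, J4}

|N(S)| = 3, |S| = 1
Hall's condition: |N(S)| ≥ |S| is satisfied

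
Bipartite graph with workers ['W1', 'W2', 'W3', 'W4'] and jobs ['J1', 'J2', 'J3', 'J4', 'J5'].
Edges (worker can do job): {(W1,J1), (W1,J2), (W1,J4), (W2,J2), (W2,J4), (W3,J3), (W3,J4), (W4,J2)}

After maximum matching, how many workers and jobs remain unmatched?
Unmatched: 0 workers, 1 jobs

Maximum matching size: 4
Workers: 4 total, 4 matched, 0 unmatched
Jobs: 5 total, 4 matched, 1 unmatched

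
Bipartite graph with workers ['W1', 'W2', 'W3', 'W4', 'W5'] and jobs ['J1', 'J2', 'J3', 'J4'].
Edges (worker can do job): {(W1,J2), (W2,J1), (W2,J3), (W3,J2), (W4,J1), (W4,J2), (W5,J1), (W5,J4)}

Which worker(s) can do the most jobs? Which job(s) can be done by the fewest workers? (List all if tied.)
Most versatile: W2, W4, W5 (2 jobs); Least covered: J3, J4 (1 workers)

Worker degrees (jobs they can do): W1:1, W2:2, W3:1, W4:2, W5:2
Job degrees (workers who can do it): J1:3, J2:3, J3:1, J4:1

Maximum worker degree is 2, achieved by: W2, W4, W5
Minimum job degree is 1, achieved by: J3, J4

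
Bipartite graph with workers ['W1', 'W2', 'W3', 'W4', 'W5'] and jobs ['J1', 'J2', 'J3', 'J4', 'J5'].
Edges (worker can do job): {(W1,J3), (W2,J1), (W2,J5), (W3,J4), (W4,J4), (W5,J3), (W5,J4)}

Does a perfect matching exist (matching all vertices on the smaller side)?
No, maximum matching has size 3 < 5

Maximum matching has size 3, need 5 for perfect matching.
Unmatched workers: ['W4', 'W1']
Unmatched jobs: ['J5', 'J2']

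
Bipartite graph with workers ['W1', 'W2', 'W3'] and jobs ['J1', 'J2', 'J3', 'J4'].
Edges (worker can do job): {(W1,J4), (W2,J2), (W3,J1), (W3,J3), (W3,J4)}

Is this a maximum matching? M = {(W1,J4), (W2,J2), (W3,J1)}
Yes, size 3 is maximum

Proposed matching has size 3.
Maximum matching size for this graph: 3.

This is a maximum matching.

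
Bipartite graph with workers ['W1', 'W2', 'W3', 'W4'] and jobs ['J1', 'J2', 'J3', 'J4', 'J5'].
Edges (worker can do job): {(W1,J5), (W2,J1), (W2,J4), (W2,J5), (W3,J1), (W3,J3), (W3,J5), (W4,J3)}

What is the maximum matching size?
Maximum matching size = 4

Maximum matching: {(W1,J5), (W2,J4), (W3,J1), (W4,J3)}
Size: 4

This assigns 4 workers to 4 distinct jobs.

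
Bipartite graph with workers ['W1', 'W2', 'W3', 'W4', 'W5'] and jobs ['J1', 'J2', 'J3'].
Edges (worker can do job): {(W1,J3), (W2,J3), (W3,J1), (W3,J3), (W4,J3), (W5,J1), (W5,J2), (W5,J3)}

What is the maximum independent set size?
Maximum independent set = 5

By König's theorem:
- Min vertex cover = Max matching = 3
- Max independent set = Total vertices - Min vertex cover
- Max independent set = 8 - 3 = 5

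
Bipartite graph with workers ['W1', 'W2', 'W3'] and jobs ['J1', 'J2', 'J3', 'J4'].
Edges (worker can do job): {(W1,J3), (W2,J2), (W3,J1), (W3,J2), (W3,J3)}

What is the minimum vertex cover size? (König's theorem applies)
Minimum vertex cover size = 3

By König's theorem: in bipartite graphs,
min vertex cover = max matching = 3

Maximum matching has size 3, so minimum vertex cover also has size 3.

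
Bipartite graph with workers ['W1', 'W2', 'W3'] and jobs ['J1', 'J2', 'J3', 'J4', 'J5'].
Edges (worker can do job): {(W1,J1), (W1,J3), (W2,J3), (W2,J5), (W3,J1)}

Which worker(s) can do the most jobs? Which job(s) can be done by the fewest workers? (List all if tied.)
Most versatile: W1, W2 (2 jobs); Least covered: J2, J4 (0 workers)

Worker degrees (jobs they can do): W1:2, W2:2, W3:1
Job degrees (workers who can do it): J1:2, J2:0, J3:2, J4:0, J5:1

Maximum worker degree is 2, achieved by: W1, W2
Minimum job degree is 0, achieved by: J2, J4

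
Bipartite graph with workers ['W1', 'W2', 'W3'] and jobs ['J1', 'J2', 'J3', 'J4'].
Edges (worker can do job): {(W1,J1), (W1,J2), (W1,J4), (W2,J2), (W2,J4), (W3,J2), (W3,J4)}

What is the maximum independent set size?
Maximum independent set = 4

By König's theorem:
- Min vertex cover = Max matching = 3
- Max independent set = Total vertices - Min vertex cover
- Max independent set = 7 - 3 = 4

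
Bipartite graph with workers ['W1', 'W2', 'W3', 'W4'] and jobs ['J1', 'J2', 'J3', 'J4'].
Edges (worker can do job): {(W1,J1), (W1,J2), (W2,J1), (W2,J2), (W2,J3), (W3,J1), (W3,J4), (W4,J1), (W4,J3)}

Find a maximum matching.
Matching: {(W1,J1), (W2,J2), (W3,J4), (W4,J3)}

Maximum matching (size 4):
  W1 → J1
  W2 → J2
  W3 → J4
  W4 → J3

Each worker is assigned to at most one job, and each job to at most one worker.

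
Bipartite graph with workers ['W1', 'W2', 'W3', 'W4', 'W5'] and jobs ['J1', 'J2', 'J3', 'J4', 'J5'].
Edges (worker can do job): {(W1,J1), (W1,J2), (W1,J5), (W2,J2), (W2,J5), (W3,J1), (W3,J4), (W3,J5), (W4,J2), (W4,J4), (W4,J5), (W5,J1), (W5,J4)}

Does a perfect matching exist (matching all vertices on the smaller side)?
No, maximum matching has size 4 < 5

Maximum matching has size 4, need 5 for perfect matching.
Unmatched workers: ['W2']
Unmatched jobs: ['J3']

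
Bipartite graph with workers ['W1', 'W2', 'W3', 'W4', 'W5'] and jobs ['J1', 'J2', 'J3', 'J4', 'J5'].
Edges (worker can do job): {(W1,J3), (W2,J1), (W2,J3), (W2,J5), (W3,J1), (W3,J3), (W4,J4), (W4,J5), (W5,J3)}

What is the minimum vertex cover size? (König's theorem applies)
Minimum vertex cover size = 4

By König's theorem: in bipartite graphs,
min vertex cover = max matching = 4

Maximum matching has size 4, so minimum vertex cover also has size 4.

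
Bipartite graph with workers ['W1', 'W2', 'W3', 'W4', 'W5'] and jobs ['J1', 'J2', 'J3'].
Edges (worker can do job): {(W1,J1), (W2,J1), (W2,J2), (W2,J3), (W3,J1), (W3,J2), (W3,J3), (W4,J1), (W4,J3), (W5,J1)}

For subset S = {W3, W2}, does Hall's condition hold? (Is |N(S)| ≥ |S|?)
Yes: |N(S)| = 3, |S| = 2

Subset S = {W3, W2}
Neighbors N(S) = {J1, J2, J3}

|N(S)| = 3, |S| = 2
Hall's condition: |N(S)| ≥ |S| is satisfied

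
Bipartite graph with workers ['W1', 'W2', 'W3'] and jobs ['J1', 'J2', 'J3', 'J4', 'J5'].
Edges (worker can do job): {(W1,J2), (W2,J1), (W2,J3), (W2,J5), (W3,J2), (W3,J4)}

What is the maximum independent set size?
Maximum independent set = 5

By König's theorem:
- Min vertex cover = Max matching = 3
- Max independent set = Total vertices - Min vertex cover
- Max independent set = 8 - 3 = 5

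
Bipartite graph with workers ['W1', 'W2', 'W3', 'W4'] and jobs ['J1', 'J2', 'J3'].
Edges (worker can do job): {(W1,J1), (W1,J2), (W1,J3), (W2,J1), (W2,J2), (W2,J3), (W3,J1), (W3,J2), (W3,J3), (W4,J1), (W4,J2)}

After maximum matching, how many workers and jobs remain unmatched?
Unmatched: 1 workers, 0 jobs

Maximum matching size: 3
Workers: 4 total, 3 matched, 1 unmatched
Jobs: 3 total, 3 matched, 0 unmatched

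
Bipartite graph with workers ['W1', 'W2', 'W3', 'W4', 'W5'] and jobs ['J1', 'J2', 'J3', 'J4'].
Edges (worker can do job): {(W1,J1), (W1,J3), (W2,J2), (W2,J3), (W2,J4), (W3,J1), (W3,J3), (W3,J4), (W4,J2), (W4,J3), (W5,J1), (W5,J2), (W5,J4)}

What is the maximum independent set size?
Maximum independent set = 5

By König's theorem:
- Min vertex cover = Max matching = 4
- Max independent set = Total vertices - Min vertex cover
- Max independent set = 9 - 4 = 5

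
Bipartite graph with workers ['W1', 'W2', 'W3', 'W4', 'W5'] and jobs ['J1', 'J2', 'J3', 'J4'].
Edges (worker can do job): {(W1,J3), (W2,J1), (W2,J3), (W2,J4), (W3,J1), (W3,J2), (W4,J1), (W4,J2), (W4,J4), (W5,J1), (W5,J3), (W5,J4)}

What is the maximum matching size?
Maximum matching size = 4

Maximum matching: {(W2,J1), (W3,J2), (W4,J4), (W5,J3)}
Size: 4

This assigns 4 workers to 4 distinct jobs.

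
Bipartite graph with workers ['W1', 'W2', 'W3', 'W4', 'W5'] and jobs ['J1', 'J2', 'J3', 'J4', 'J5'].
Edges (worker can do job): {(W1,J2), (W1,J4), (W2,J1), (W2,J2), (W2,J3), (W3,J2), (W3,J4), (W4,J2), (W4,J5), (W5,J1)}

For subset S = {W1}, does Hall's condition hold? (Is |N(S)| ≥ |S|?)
Yes: |N(S)| = 2, |S| = 1

Subset S = {W1}
Neighbors N(S) = {J2, J4}

|N(S)| = 2, |S| = 1
Hall's condition: |N(S)| ≥ |S| is satisfied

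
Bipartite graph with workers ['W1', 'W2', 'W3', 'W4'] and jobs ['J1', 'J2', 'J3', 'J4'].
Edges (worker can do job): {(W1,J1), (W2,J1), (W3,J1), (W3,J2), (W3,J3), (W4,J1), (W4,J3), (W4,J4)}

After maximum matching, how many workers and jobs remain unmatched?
Unmatched: 1 workers, 1 jobs

Maximum matching size: 3
Workers: 4 total, 3 matched, 1 unmatched
Jobs: 4 total, 3 matched, 1 unmatched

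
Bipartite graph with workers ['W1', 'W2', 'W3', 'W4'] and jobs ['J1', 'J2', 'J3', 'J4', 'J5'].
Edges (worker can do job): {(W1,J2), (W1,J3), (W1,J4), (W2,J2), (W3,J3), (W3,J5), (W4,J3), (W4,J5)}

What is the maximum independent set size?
Maximum independent set = 5

By König's theorem:
- Min vertex cover = Max matching = 4
- Max independent set = Total vertices - Min vertex cover
- Max independent set = 9 - 4 = 5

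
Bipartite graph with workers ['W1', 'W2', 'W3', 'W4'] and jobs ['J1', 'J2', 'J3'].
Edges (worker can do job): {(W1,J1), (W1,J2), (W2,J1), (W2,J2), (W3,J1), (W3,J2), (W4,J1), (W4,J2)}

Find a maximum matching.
Matching: {(W3,J2), (W4,J1)}

Maximum matching (size 2):
  W3 → J2
  W4 → J1

Each worker is assigned to at most one job, and each job to at most one worker.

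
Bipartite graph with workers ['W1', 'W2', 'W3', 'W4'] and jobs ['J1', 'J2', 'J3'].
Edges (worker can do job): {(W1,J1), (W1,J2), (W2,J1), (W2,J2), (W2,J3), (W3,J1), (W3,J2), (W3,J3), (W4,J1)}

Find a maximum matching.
Matching: {(W2,J3), (W3,J2), (W4,J1)}

Maximum matching (size 3):
  W2 → J3
  W3 → J2
  W4 → J1

Each worker is assigned to at most one job, and each job to at most one worker.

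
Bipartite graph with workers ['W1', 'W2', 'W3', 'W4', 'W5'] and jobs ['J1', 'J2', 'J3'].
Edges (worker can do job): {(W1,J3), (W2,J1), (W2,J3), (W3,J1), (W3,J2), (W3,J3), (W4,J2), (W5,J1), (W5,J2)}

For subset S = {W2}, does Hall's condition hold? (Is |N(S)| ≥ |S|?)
Yes: |N(S)| = 2, |S| = 1

Subset S = {W2}
Neighbors N(S) = {J1, J3}

|N(S)| = 2, |S| = 1
Hall's condition: |N(S)| ≥ |S| is satisfied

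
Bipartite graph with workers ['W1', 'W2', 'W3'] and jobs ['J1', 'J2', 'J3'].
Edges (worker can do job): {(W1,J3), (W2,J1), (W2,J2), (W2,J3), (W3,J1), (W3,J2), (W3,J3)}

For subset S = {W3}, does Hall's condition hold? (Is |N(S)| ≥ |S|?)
Yes: |N(S)| = 3, |S| = 1

Subset S = {W3}
Neighbors N(S) = {J1, J2, J3}

|N(S)| = 3, |S| = 1
Hall's condition: |N(S)| ≥ |S| is satisfied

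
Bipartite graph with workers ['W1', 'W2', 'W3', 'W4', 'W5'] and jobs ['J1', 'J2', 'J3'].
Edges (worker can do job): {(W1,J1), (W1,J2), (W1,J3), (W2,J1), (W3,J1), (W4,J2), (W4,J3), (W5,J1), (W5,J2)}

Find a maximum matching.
Matching: {(W3,J1), (W4,J3), (W5,J2)}

Maximum matching (size 3):
  W3 → J1
  W4 → J3
  W5 → J2

Each worker is assigned to at most one job, and each job to at most one worker.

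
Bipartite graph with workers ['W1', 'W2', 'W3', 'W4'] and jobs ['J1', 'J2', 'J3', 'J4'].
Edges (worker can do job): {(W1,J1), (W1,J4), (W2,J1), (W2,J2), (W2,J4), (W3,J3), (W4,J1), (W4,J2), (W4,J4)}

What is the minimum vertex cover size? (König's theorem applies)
Minimum vertex cover size = 4

By König's theorem: in bipartite graphs,
min vertex cover = max matching = 4

Maximum matching has size 4, so minimum vertex cover also has size 4.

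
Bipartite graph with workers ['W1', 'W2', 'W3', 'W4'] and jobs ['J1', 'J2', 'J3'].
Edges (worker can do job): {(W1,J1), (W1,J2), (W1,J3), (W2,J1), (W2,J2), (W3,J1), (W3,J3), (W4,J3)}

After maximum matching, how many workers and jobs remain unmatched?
Unmatched: 1 workers, 0 jobs

Maximum matching size: 3
Workers: 4 total, 3 matched, 1 unmatched
Jobs: 3 total, 3 matched, 0 unmatched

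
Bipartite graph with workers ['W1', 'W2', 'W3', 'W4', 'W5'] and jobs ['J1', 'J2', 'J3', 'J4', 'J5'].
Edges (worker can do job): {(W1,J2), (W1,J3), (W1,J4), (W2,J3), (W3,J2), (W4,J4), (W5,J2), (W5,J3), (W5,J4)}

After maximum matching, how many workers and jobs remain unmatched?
Unmatched: 2 workers, 2 jobs

Maximum matching size: 3
Workers: 5 total, 3 matched, 2 unmatched
Jobs: 5 total, 3 matched, 2 unmatched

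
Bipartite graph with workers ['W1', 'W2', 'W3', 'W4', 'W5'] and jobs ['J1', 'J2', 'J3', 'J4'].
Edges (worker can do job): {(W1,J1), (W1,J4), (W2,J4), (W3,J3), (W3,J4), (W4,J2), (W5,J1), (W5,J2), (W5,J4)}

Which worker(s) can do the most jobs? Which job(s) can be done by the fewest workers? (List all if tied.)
Most versatile: W5 (3 jobs); Least covered: J3 (1 workers)

Worker degrees (jobs they can do): W1:2, W2:1, W3:2, W4:1, W5:3
Job degrees (workers who can do it): J1:2, J2:2, J3:1, J4:4

Maximum worker degree is 3, achieved by: W5
Minimum job degree is 1, achieved by: J3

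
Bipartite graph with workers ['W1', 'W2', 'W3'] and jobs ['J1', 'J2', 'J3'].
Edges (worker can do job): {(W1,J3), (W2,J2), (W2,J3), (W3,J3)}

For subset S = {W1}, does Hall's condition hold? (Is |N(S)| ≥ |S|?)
Yes: |N(S)| = 1, |S| = 1

Subset S = {W1}
Neighbors N(S) = {J3}

|N(S)| = 1, |S| = 1
Hall's condition: |N(S)| ≥ |S| is satisfied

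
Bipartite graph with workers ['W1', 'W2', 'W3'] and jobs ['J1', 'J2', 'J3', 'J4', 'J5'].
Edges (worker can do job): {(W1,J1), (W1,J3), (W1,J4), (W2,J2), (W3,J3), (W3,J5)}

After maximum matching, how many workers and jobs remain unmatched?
Unmatched: 0 workers, 2 jobs

Maximum matching size: 3
Workers: 3 total, 3 matched, 0 unmatched
Jobs: 5 total, 3 matched, 2 unmatched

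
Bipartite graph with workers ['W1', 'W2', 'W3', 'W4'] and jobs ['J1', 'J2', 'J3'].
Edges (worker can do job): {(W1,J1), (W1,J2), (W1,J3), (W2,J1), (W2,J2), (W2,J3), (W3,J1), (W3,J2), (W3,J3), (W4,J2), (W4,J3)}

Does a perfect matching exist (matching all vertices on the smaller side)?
Yes, perfect matching exists (size 3)

Perfect matching: {(W1,J2), (W3,J1), (W4,J3)}
All 3 vertices on the smaller side are matched.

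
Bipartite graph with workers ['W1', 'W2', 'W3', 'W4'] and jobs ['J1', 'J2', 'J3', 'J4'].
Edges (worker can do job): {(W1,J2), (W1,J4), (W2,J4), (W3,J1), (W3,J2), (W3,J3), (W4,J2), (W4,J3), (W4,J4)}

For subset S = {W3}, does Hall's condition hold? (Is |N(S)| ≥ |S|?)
Yes: |N(S)| = 3, |S| = 1

Subset S = {W3}
Neighbors N(S) = {J1, J2, J3}

|N(S)| = 3, |S| = 1
Hall's condition: |N(S)| ≥ |S| is satisfied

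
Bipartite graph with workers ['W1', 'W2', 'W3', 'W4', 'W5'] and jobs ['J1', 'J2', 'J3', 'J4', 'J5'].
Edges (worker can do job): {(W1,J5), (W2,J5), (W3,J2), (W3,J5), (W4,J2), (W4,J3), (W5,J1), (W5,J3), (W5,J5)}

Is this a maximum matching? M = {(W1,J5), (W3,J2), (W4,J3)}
No, size 3 is not maximum

Proposed matching has size 3.
Maximum matching size for this graph: 4.

This is NOT maximum - can be improved to size 4.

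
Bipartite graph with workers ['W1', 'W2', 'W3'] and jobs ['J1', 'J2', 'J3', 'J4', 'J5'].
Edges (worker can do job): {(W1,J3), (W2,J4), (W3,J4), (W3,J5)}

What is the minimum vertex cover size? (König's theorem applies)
Minimum vertex cover size = 3

By König's theorem: in bipartite graphs,
min vertex cover = max matching = 3

Maximum matching has size 3, so minimum vertex cover also has size 3.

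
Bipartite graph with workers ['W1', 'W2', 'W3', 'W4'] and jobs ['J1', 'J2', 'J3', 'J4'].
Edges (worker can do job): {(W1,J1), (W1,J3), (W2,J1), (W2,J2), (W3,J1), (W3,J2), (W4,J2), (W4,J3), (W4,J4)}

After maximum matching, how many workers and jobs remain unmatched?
Unmatched: 0 workers, 0 jobs

Maximum matching size: 4
Workers: 4 total, 4 matched, 0 unmatched
Jobs: 4 total, 4 matched, 0 unmatched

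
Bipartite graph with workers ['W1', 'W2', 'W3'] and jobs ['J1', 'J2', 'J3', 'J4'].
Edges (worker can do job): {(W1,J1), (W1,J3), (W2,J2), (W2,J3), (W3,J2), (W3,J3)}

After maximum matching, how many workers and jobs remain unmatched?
Unmatched: 0 workers, 1 jobs

Maximum matching size: 3
Workers: 3 total, 3 matched, 0 unmatched
Jobs: 4 total, 3 matched, 1 unmatched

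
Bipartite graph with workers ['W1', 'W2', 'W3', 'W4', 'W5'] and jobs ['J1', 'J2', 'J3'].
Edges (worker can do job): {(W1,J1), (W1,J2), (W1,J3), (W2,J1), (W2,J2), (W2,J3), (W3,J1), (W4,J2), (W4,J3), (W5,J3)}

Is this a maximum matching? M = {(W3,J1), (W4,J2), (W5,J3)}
Yes, size 3 is maximum

Proposed matching has size 3.
Maximum matching size for this graph: 3.

This is a maximum matching.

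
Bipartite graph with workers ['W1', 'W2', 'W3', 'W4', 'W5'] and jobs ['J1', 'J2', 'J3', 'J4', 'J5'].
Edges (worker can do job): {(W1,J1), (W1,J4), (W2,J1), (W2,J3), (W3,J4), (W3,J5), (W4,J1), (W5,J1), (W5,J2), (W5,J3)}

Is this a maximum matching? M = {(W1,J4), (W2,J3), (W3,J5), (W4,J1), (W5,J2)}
Yes, size 5 is maximum

Proposed matching has size 5.
Maximum matching size for this graph: 5.

This is a maximum matching.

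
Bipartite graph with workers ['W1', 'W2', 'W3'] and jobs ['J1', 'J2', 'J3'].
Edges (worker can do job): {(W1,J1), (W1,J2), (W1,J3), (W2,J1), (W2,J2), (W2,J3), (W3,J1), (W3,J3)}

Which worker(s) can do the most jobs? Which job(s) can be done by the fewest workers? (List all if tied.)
Most versatile: W1, W2 (3 jobs); Least covered: J2 (2 workers)

Worker degrees (jobs they can do): W1:3, W2:3, W3:2
Job degrees (workers who can do it): J1:3, J2:2, J3:3

Maximum worker degree is 3, achieved by: W1, W2
Minimum job degree is 2, achieved by: J2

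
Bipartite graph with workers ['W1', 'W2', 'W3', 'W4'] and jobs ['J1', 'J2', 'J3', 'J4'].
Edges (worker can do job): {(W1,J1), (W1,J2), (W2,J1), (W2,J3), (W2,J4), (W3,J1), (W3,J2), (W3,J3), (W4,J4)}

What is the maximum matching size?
Maximum matching size = 4

Maximum matching: {(W1,J2), (W2,J3), (W3,J1), (W4,J4)}
Size: 4

This assigns 4 workers to 4 distinct jobs.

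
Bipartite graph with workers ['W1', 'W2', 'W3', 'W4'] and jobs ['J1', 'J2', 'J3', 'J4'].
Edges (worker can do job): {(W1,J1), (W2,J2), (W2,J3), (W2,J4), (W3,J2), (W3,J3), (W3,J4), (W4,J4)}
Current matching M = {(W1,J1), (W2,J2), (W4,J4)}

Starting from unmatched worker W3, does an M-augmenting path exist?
Yes: W3 → J3

An M-augmenting path alternates non-matching / matching edges, starting and ending at unmatched vertices.
Path: W3 → J3
(J3 is unmatched in M, so the path is augmenting.)
Flipping edges along this path would increase |M| from 3 to 4.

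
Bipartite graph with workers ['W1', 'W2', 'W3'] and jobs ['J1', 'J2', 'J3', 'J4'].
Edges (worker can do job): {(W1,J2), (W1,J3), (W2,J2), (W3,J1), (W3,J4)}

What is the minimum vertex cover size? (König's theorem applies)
Minimum vertex cover size = 3

By König's theorem: in bipartite graphs,
min vertex cover = max matching = 3

Maximum matching has size 3, so minimum vertex cover also has size 3.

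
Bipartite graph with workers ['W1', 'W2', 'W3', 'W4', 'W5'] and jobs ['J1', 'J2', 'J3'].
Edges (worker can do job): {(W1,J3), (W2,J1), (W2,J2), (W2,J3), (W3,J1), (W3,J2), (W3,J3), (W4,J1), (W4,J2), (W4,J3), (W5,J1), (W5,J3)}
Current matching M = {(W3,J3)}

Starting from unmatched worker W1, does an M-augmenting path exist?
Yes: W1 → J3 → W3 → J2

An M-augmenting path alternates non-matching / matching edges, starting and ending at unmatched vertices.
Path: W1 → J3 → W3 → J2
(J2 is unmatched in M, so the path is augmenting.)
Flipping edges along this path would increase |M| from 1 to 2.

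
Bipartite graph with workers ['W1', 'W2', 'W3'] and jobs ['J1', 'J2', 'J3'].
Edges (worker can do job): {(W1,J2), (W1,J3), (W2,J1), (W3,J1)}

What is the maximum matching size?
Maximum matching size = 2

Maximum matching: {(W1,J2), (W3,J1)}
Size: 2

This assigns 2 workers to 2 distinct jobs.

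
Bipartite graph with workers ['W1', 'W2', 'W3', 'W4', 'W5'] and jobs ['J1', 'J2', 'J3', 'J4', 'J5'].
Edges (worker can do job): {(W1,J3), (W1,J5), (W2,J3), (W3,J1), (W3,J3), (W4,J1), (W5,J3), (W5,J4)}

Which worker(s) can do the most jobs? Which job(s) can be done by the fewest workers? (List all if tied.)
Most versatile: W1, W3, W5 (2 jobs); Least covered: J2 (0 workers)

Worker degrees (jobs they can do): W1:2, W2:1, W3:2, W4:1, W5:2
Job degrees (workers who can do it): J1:2, J2:0, J3:4, J4:1, J5:1

Maximum worker degree is 2, achieved by: W1, W3, W5
Minimum job degree is 0, achieved by: J2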